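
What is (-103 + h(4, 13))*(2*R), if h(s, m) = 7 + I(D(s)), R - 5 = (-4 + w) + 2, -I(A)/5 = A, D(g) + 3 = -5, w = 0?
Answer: -336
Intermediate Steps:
D(g) = -8 (D(g) = -3 - 5 = -8)
I(A) = -5*A
R = 3 (R = 5 + ((-4 + 0) + 2) = 5 + (-4 + 2) = 5 - 2 = 3)
h(s, m) = 47 (h(s, m) = 7 - 5*(-8) = 7 + 40 = 47)
(-103 + h(4, 13))*(2*R) = (-103 + 47)*(2*3) = -56*6 = -336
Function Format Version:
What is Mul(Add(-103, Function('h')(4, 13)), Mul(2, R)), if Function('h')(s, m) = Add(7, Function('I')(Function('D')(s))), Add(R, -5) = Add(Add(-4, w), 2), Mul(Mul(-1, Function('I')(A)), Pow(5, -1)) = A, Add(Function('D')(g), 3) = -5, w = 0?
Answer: -336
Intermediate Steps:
Function('D')(g) = -8 (Function('D')(g) = Add(-3, -5) = -8)
Function('I')(A) = Mul(-5, A)
R = 3 (R = Add(5, Add(Add(-4, 0), 2)) = Add(5, Add(-4, 2)) = Add(5, -2) = 3)
Function('h')(s, m) = 47 (Function('h')(s, m) = Add(7, Mul(-5, -8)) = Add(7, 40) = 47)
Mul(Add(-103, Function('h')(4, 13)), Mul(2, R)) = Mul(Add(-103, 47), Mul(2, 3)) = Mul(-56, 6) = -336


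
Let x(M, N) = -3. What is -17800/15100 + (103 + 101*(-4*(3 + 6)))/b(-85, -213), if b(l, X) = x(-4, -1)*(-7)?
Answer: -537221/3171 ≈ -169.42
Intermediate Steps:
b(l, X) = 21 (b(l, X) = -3*(-7) = 21)
-17800/15100 + (103 + 101*(-4*(3 + 6)))/b(-85, -213) = -17800/15100 + (103 + 101*(-4*(3 + 6)))/21 = -17800*1/15100 + (103 + 101*(-4*9))*(1/21) = -178/151 + (103 + 101*(-36))*(1/21) = -178/151 + (103 - 3636)*(1/21) = -178/151 - 3533*1/21 = -178/151 - 3533/21 = -537221/3171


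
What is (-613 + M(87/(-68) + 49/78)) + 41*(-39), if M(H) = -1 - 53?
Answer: -2266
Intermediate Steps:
M(H) = -54
(-613 + M(87/(-68) + 49/78)) + 41*(-39) = (-613 - 54) + 41*(-39) = -667 - 1599 = -2266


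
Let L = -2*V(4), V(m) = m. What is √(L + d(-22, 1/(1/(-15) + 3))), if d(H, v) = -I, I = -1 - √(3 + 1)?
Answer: I*√5 ≈ 2.2361*I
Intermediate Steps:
L = -8 (L = -2*4 = -8)
I = -3 (I = -1 - √4 = -1 - 1*2 = -1 - 2 = -3)
d(H, v) = 3 (d(H, v) = -1*(-3) = 3)
√(L + d(-22, 1/(1/(-15) + 3))) = √(-8 + 3) = √(-5) = I*√5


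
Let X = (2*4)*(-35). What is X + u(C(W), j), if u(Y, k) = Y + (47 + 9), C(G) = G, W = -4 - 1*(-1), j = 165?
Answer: -227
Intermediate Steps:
W = -3 (W = -4 + 1 = -3)
u(Y, k) = 56 + Y (u(Y, k) = Y + 56 = 56 + Y)
X = -280 (X = 8*(-35) = -280)
X + u(C(W), j) = -280 + (56 - 3) = -280 + 53 = -227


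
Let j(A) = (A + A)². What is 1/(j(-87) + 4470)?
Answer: 1/34746 ≈ 2.8780e-5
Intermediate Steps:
j(A) = 4*A² (j(A) = (2*A)² = 4*A²)
1/(j(-87) + 4470) = 1/(4*(-87)² + 4470) = 1/(4*7569 + 4470) = 1/(30276 + 4470) = 1/34746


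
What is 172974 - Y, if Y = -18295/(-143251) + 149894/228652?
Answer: 2832836653911657/16377313826 ≈ 1.7297e+5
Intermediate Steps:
Y = 12827826867/16377313826 (Y = -18295*(-1/143251) + 149894*(1/228652) = 18295/143251 + 74947/114326 = 12827826867/16377313826 ≈ 0.78327)
172974 - Y = 172974 - 1*12827826867/16377313826 = 172974 - 12827826867/16377313826 = 2832836653911657/16377313826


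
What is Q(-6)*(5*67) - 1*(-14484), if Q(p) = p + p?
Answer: 10464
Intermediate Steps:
Q(p) = 2*p
Q(-6)*(5*67) - 1*(-14484) = (2*(-6))*(5*67) - 1*(-14484) = -12*335 + 14484 = -4020 + 14484 = 10464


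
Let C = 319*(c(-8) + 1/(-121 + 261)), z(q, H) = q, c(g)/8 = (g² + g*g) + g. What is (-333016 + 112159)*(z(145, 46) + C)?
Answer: -1353355503669/20 ≈ -6.7668e+10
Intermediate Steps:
c(g) = 8*g + 16*g² (c(g) = 8*((g² + g*g) + g) = 8*((g² + g²) + g) = 8*(2*g² + g) = 8*(g + 2*g²) = 8*g + 16*g²)
C = 42873919/140 (C = 319*(8*(-8)*(1 + 2*(-8)) + 1/(-121 + 261)) = 319*(8*(-8)*(1 - 16) + 1/140) = 319*(8*(-8)*(-15) + 1/140) = 319*(960 + 1/140) = 319*(134401/140) = 42873919/140 ≈ 3.0624e+5)
(-333016 + 112159)*(z(145, 46) + C) = (-333016 + 112159)*(145 + 42873919/140) = -220857*42894219/140 = -1353355503669/20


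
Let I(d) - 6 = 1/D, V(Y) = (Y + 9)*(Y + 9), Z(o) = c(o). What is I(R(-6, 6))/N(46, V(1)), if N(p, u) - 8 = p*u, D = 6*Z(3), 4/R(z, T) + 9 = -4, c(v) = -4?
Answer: 143/110592 ≈ 0.0012930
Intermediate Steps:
R(z, T) = -4/13 (R(z, T) = 4/(-9 - 4) = 4/(-13) = 4*(-1/13) = -4/13)
Z(o) = -4
V(Y) = (9 + Y)² (V(Y) = (9 + Y)*(9 + Y) = (9 + Y)²)
D = -24 (D = 6*(-4) = -24)
I(d) = 143/24 (I(d) = 6 + 1/(-24) = 6 - 1/24 = 143/24)
N(p, u) = 8 + p*u
I(R(-6, 6))/N(46, V(1)) = 143/(24*(8 + 46*(9 + 1)²)) = 143/(24*(8 + 46*10²)) = 143/(24*(8 + 46*100)) = 143/(24*(8 + 4600)) = (143/24)/4608 = (143/24)*(1/4608) = 143/110592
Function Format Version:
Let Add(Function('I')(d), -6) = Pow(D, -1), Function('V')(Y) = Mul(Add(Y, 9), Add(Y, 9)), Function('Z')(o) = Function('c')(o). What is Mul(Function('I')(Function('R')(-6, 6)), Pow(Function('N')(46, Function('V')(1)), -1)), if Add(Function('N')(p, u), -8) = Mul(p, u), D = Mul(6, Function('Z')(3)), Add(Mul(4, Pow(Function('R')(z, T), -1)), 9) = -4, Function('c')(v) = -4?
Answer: Rational(143, 110592) ≈ 0.0012930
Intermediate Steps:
Function('R')(z, T) = Rational(-4, 13) (Function('R')(z, T) = Mul(4, Pow(Add(-9, -4), -1)) = Mul(4, Pow(-13, -1)) = Mul(4, Rational(-1, 13)) = Rational(-4, 13))
Function('Z')(o) = -4
Function('V')(Y) = Pow(Add(9, Y), 2) (Function('V')(Y) = Mul(Add(9, Y), Add(9, Y)) = Pow(Add(9, Y), 2))
D = -24 (D = Mul(6, -4) = -24)
Function('I')(d) = Rational(143, 24) (Function('I')(d) = Add(6, Pow(-24, -1)) = Add(6, Rational(-1, 24)) = Rational(143, 24))
Function('N')(p, u) = Add(8, Mul(p, u))
Mul(Function('I')(Function('R')(-6, 6)), Pow(Function('N')(46, Function('V')(1)), -1)) = Mul(Rational(143, 24), Pow(Add(8, Mul(46, Pow(Add(9, 1), 2))), -1)) = Mul(Rational(143, 24), Pow(Add(8, Mul(46, Pow(10, 2))), -1)) = Mul(Rational(143, 24), Pow(Add(8, Mul(46, 100)), -1)) = Mul(Rational(143, 24), Pow(Add(8, 4600), -1)) = Mul(Rational(143, 24), Pow(4608, -1)) = Mul(Rational(143, 24), Rational(1, 4608)) = Rational(143, 110592)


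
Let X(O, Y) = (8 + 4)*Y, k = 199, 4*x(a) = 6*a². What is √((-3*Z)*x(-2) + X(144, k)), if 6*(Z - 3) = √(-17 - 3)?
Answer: √(2334 - 6*I*√5) ≈ 48.312 - 0.1389*I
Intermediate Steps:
Z = 3 + I*√5/3 (Z = 3 + √(-17 - 3)/6 = 3 + √(-20)/6 = 3 + (2*I*√5)/6 = 3 + I*√5/3 ≈ 3.0 + 0.74536*I)
x(a) = 3*a²/2 (x(a) = (6*a²)/4 = 3*a²/2)
X(O, Y) = 12*Y
√((-3*Z)*x(-2) + X(144, k)) = √((-3*(3 + I*√5/3))*((3/2)*(-2)²) + 12*199) = √((-9 - I*√5)*((3/2)*4) + 2388) = √((-9 - I*√5)*6 + 2388) = √((-54 - 6*I*√5) + 2388) = √(2334 - 6*I*√5)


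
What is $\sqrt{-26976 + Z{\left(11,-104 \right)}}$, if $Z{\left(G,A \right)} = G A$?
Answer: $2 i \sqrt{7030} \approx 167.69 i$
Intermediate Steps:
$Z{\left(G,A \right)} = A G$
$\sqrt{-26976 + Z{\left(11,-104 \right)}} = \sqrt{-26976 - 1144} = \sqrt{-28120} = 2 i \sqrt{7030}$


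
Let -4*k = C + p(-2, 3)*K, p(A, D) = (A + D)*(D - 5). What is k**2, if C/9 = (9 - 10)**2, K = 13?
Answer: 289/16 ≈ 18.063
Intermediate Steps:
p(A, D) = (-5 + D)*(A + D) (p(A, D) = (A + D)*(-5 + D) = (-5 + D)*(A + D))
C = 9 (C = 9*(9 - 10)**2 = 9*(-1)**2 = 9*1 = 9)
k = 17/4 (k = -(9 + (3**2 - 5*(-2) - 5*3 - 2*3)*13)/4 = -(9 + (9 + 10 - 15 - 6)*13)/4 = -(9 - 2*13)/4 = -(9 - 26)/4 = -1/4*(-17) = 17/4 ≈ 4.2500)
k**2 = (17/4)**2 = 289/16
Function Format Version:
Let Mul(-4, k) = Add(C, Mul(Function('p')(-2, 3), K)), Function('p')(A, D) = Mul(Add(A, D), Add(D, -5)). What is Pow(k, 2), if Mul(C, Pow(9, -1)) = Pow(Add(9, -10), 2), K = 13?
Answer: Rational(289, 16) ≈ 18.063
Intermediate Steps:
Function('p')(A, D) = Mul(Add(-5, D), Add(A, D)) (Function('p')(A, D) = Mul(Add(A, D), Add(-5, D)) = Mul(Add(-5, D), Add(A, D)))
C = 9 (C = Mul(9, Pow(Add(9, -10), 2)) = Mul(9, Pow(-1, 2)) = Mul(9, 1) = 9)
k = Rational(17, 4) (k = Mul(Rational(-1, 4), Add(9, Mul(Add(Pow(3, 2), Mul(-5, -2), Mul(-5, 3), Mul(-2, 3)), 13))) = Mul(Rational(-1, 4), Add(9, Mul(Add(9, 10, -15, -6), 13))) = Mul(Rational(-1, 4), Add(9, Mul(-2, 13))) = Mul(Rational(-1, 4), Add(9, -26)) = Mul(Rational(-1, 4), -17) = Rational(17, 4) ≈ 4.2500)
Pow(k, 2) = Pow(Rational(17, 4), 2) = Rational(289, 16)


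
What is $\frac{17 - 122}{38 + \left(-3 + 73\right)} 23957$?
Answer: $- \frac{838495}{36} \approx -23292.0$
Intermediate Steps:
$\frac{17 - 122}{38 + \left(-3 + 73\right)} 23957 = - \frac{105}{38 + 70} \cdot 23957 = - \frac{105}{108} \cdot 23957 = \left(-105\right) \frac{1}{108} \cdot 23957 = \left(- \frac{35}{36}\right) 23957 = - \frac{838495}{36}$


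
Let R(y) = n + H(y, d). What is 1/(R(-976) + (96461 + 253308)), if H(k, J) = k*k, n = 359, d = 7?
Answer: 1/1302704 ≈ 7.6763e-7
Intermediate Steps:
H(k, J) = k²
R(y) = 359 + y²
1/(R(-976) + (96461 + 253308)) = 1/((359 + (-976)²) + (96461 + 253308)) = 1/((359 + 952576) + 349769) = 1/(952935 + 349769) = 1/1302704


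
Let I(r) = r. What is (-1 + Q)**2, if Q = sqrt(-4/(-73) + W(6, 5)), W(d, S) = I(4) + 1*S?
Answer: (73 - sqrt(48253))**2/5329 ≈ 4.0366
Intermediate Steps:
W(d, S) = 4 + S (W(d, S) = 4 + 1*S = 4 + S)
Q = sqrt(48253)/73 (Q = sqrt(-4/(-73) + (4 + 5)) = sqrt(-4*(-1/73) + 9) = sqrt(4/73 + 9) = sqrt(661/73) = sqrt(48253)/73 ≈ 3.0091)
(-1 + Q)**2 = (-1 + sqrt(48253)/73)**2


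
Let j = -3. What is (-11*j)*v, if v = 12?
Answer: 396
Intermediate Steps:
(-11*j)*v = -11*(-3)*12 = 33*12 = 396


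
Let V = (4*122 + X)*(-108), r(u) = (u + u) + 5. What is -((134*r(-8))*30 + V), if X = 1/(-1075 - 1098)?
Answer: 210615744/2173 ≈ 96924.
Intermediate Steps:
X = -1/2173 (X = 1/(-2173) = -1/2173 ≈ -0.00046019)
r(u) = 5 + 2*u (r(u) = 2*u + 5 = 5 + 2*u)
V = -114525684/2173 (V = (4*122 - 1/2173)*(-108) = (488 - 1/2173)*(-108) = (1060423/2173)*(-108) = -114525684/2173 ≈ -52704.)
-((134*r(-8))*30 + V) = -((134*(5 + 2*(-8)))*30 - 114525684/2173) = -((134*(5 - 16))*30 - 114525684/2173) = -((134*(-11))*30 - 114525684/2173) = -(-1474*30 - 114525684/2173) = -(-44220 - 114525684/2173) = -1*(-210615744/2173) = 210615744/2173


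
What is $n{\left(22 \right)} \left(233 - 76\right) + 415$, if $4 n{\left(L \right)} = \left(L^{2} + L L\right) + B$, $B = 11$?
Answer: $\frac{155363}{4} \approx 38841.0$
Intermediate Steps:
$n{\left(L \right)} = \frac{11}{4} + \frac{L^{2}}{2}$ ($n{\left(L \right)} = \frac{\left(L^{2} + L L\right) + 11}{4} = \frac{\left(L^{2} + L^{2}\right) + 11}{4} = \frac{2 L^{2} + 11}{4} = \frac{11 + 2 L^{2}}{4} = \frac{11}{4} + \frac{L^{2}}{2}$)
$n{\left(22 \right)} \left(233 - 76\right) + 415 = \left(\frac{11}{4} + \frac{22^{2}}{2}\right) \left(233 - 76\right) + 415 = \left(\frac{11}{4} + \frac{1}{2} \cdot 484\right) 157 + 415 = \left(\frac{11}{4} + 242\right) 157 + 415 = \frac{979}{4} \cdot 157 + 415 = \frac{153703}{4} + 415 = \frac{155363}{4}$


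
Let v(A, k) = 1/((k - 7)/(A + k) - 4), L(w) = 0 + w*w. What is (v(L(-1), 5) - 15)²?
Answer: 39204/169 ≈ 231.98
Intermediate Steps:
L(w) = w² (L(w) = 0 + w² = w²)
v(A, k) = 1/(-4 + (-7 + k)/(A + k)) (v(A, k) = 1/((-7 + k)/(A + k) - 4) = 1/(-4 + (-7 + k)/(A + k)))
(v(L(-1), 5) - 15)² = ((-1*(-1)² - 1*5)/(7 + 3*5 + 4*(-1)²) - 15)² = ((-1*1 - 5)/(7 + 15 + 4*1) - 15)² = ((-1 - 5)/(7 + 15 + 4) - 15)² = (-6/26 - 15)² = ((1/26)*(-6) - 15)² = (-3/13 - 15)² = (-198/13)² = 39204/169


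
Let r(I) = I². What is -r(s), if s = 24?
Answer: -576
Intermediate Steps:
-r(s) = -1*24² = -1*576 = -576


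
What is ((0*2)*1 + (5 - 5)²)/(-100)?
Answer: 0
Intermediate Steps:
((0*2)*1 + (5 - 5)²)/(-100) = -(0*1 + 0²)/100 = -(0 + 0)/100 = -1/100*0 = 0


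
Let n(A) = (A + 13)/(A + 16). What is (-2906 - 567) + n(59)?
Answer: -86801/25 ≈ -3472.0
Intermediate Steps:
n(A) = (13 + A)/(16 + A)
(-2906 - 567) + n(59) = (-2906 - 567) + (13 + 59)/(16 + 59) = -3473 + 72/75 = -3473 + (1/75)*72 = -3473 + 24/25 = -86801/25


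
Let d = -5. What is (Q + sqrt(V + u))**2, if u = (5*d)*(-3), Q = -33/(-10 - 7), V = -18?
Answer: 17562/289 + 66*sqrt(57)/17 ≈ 90.079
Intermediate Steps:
Q = 33/17 (Q = -33/(-17) = -33*(-1/17) = 33/17 ≈ 1.9412)
u = 75 (u = (5*(-5))*(-3) = -25*(-3) = 75)
(Q + sqrt(V + u))**2 = (33/17 + sqrt(-18 + 75))**2 = (33/17 + sqrt(57))**2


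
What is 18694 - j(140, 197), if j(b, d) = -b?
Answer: 18834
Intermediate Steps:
18694 - j(140, 197) = 18694 - (-1)*140 = 18694 - 1*(-140) = 18694 + 140 = 18834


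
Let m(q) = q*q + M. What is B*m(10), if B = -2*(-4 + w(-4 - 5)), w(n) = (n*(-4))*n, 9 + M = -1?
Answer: 59040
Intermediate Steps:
M = -10 (M = -9 - 1 = -10)
w(n) = -4*n² (w(n) = (-4*n)*n = -4*n²)
B = 656 (B = -2*(-4 - 4*(-4 - 5)²) = -2*(-4 - 4*(-9)²) = -2*(-4 - 4*81) = -2*(-4 - 324) = -2*(-328) = 656)
m(q) = -10 + q² (m(q) = q*q - 10 = q² - 10 = -10 + q²)
B*m(10) = 656*(-10 + 10²) = 656*(-10 + 100) = 656*90 = 59040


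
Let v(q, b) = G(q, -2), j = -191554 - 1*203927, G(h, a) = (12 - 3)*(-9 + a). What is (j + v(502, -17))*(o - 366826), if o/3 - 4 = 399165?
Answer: -328600789980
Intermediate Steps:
G(h, a) = -81 + 9*a (G(h, a) = 9*(-9 + a) = -81 + 9*a)
o = 1197507 (o = 12 + 3*399165 = 12 + 1197495 = 1197507)
j = -395481 (j = -191554 - 203927 = -395481)
v(q, b) = -99 (v(q, b) = -81 + 9*(-2) = -81 - 18 = -99)
(j + v(502, -17))*(o - 366826) = (-395481 - 99)*(1197507 - 366826) = -395580*830681 = -328600789980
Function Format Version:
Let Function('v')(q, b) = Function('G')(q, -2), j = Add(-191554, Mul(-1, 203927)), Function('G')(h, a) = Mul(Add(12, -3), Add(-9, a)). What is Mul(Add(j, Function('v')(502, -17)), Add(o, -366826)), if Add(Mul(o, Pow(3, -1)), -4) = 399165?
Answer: -328600789980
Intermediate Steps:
Function('G')(h, a) = Add(-81, Mul(9, a)) (Function('G')(h, a) = Mul(9, Add(-9, a)) = Add(-81, Mul(9, a)))
o = 1197507 (o = Add(12, Mul(3, 399165)) = Add(12, 1197495) = 1197507)
j = -395481 (j = Add(-191554, -203927) = -395481)
Function('v')(q, b) = -99 (Function('v')(q, b) = Add(-81, Mul(9, -2)) = Add(-81, -18) = -99)
Mul(Add(j, Function('v')(502, -17)), Add(o, -366826)) = Mul(Add(-395481, -99), Add(1197507, -366826)) = Mul(-395580, 830681) = -328600789980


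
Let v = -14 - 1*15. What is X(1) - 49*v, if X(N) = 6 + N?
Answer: 1428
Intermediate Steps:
v = -29 (v = -14 - 15 = -29)
X(1) - 49*v = (6 + 1) - 49*(-29) = 7 + 1421 = 1428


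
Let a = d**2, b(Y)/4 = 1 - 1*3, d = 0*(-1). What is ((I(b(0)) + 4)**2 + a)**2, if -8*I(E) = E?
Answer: 625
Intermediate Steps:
d = 0
b(Y) = -8 (b(Y) = 4*(1 - 1*3) = 4*(1 - 3) = 4*(-2) = -8)
I(E) = -E/8
a = 0 (a = 0**2 = 0)
((I(b(0)) + 4)**2 + a)**2 = ((-1/8*(-8) + 4)**2 + 0)**2 = ((1 + 4)**2 + 0)**2 = (5**2 + 0)**2 = (25 + 0)**2 = 25**2 = 625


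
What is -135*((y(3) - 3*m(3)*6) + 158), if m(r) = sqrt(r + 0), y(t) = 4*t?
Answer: -22950 + 2430*sqrt(3) ≈ -18741.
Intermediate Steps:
m(r) = sqrt(r)
-135*((y(3) - 3*m(3)*6) + 158) = -135*((4*3 - 3*sqrt(3)*6) + 158) = -135*((12 - 18*sqrt(3)) + 158) = -135*(170 - 18*sqrt(3)) = -22950 + 2430*sqrt(3)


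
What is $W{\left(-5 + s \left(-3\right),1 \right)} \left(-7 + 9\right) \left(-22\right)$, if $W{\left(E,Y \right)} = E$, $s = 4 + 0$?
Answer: $748$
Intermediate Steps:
$s = 4$
$W{\left(-5 + s \left(-3\right),1 \right)} \left(-7 + 9\right) \left(-22\right) = \left(-5 + 4 \left(-3\right)\right) \left(-7 + 9\right) \left(-22\right) = \left(-5 - 12\right) 2 \left(-22\right) = \left(-17\right) 2 \left(-22\right) = \left(-34\right) \left(-22\right) = 748$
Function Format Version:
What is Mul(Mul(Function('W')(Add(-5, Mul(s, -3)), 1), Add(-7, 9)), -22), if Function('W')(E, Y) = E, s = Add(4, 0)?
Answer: 748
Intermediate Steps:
s = 4
Mul(Mul(Function('W')(Add(-5, Mul(s, -3)), 1), Add(-7, 9)), -22) = Mul(Mul(Add(-5, Mul(4, -3)), Add(-7, 9)), -22) = Mul(Mul(Add(-5, -12), 2), -22) = Mul(Mul(-17, 2), -22) = Mul(-34, -22) = 748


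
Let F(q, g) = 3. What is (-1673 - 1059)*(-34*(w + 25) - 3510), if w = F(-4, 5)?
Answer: 12190184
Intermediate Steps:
w = 3
(-1673 - 1059)*(-34*(w + 25) - 3510) = (-1673 - 1059)*(-34*(3 + 25) - 3510) = -2732*(-34*28 - 3510) = -2732*(-952 - 3510) = -2732*(-4462) = 12190184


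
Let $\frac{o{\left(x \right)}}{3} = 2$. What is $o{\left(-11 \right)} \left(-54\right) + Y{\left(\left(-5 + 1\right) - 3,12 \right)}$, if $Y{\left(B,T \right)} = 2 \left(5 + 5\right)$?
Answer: $-304$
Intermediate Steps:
$o{\left(x \right)} = 6$ ($o{\left(x \right)} = 3 \cdot 2 = 6$)
$Y{\left(B,T \right)} = 20$ ($Y{\left(B,T \right)} = 2 \cdot 10 = 20$)
$o{\left(-11 \right)} \left(-54\right) + Y{\left(\left(-5 + 1\right) - 3,12 \right)} = 6 \left(-54\right) + 20 = -324 + 20 = -304$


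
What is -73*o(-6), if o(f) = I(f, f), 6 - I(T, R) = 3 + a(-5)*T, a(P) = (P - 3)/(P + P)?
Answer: -2847/5 ≈ -569.40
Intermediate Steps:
a(P) = (-3 + P)/(2*P) (a(P) = (-3 + P)/((2*P)) = (-3 + P)*(1/(2*P)) = (-3 + P)/(2*P))
I(T, R) = 3 - 4*T/5 (I(T, R) = 6 - (3 + ((½)*(-3 - 5)/(-5))*T) = 6 - (3 + ((½)*(-⅕)*(-8))*T) = 6 - (3 + 4*T/5) = 6 + (-3 - 4*T/5) = 3 - 4*T/5)
o(f) = 3 - 4*f/5
-73*o(-6) = -73*(3 - ⅘*(-6)) = -73*(3 + 24/5) = -73*39/5 = -2847/5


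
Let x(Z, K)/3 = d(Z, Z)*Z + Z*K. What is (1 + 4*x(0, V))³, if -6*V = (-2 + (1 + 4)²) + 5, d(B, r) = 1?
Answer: 1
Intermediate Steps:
V = -14/3 (V = -((-2 + (1 + 4)²) + 5)/6 = -((-2 + 5²) + 5)/6 = -((-2 + 25) + 5)/6 = -(23 + 5)/6 = -⅙*28 = -14/3 ≈ -4.6667)
x(Z, K) = 3*Z + 3*K*Z (x(Z, K) = 3*(1*Z + Z*K) = 3*(Z + K*Z) = 3*Z + 3*K*Z)
(1 + 4*x(0, V))³ = (1 + 4*(3*0*(1 - 14/3)))³ = (1 + 4*(3*0*(-11/3)))³ = (1 + 4*0)³ = (1 + 0)³ = 1³ = 1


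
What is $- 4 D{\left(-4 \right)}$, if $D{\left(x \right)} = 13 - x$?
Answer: $-68$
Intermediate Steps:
$- 4 D{\left(-4 \right)} = - 4 \left(13 - -4\right) = - 4 \left(13 + 4\right) = \left(-4\right) 17 = -68$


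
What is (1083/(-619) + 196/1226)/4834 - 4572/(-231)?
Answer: 2795345672443/141237003446 ≈ 19.792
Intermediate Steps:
(1083/(-619) + 196/1226)/4834 - 4572/(-231) = (1083*(-1/619) + 196*(1/1226))*(1/4834) - 4572*(-1/231) = (-1083/619 + 98/613)*(1/4834) + 1524/77 = -603217/379447*1/4834 + 1524/77 = -603217/1834246798 + 1524/77 = 2795345672443/141237003446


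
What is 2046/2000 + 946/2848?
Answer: 241219/178000 ≈ 1.3552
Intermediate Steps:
2046/2000 + 946/2848 = 2046*(1/2000) + 946*(1/2848) = 1023/1000 + 473/1424 = 241219/178000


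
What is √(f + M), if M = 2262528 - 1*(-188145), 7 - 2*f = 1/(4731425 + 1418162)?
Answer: 3*√10297584794189335015/6149587 ≈ 1565.5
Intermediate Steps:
f = 21523554/6149587 (f = 7/2 - 1/(2*(4731425 + 1418162)) = 7/2 - ½/6149587 = 7/2 - ½*1/6149587 = 7/2 - 1/12299174 = 21523554/6149587 ≈ 3.5000)
M = 2450673 (M = 2262528 + 188145 = 2450673)
√(f + M) = √(21523554/6149587 + 2450673) = √(15070648345605/6149587) = 3*√10297584794189335015/6149587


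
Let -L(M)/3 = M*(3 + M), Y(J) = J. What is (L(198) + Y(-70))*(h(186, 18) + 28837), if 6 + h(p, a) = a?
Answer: -3446416936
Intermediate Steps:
h(p, a) = -6 + a
L(M) = -3*M*(3 + M)
(L(198) + Y(-70))*(h(186, 18) + 28837) = (-3*198*(3 + 198) - 70)*((-6 + 18) + 28837) = (-3*198*201 - 70)*(12 + 28837) = (-119394 - 70)*28849 = -119464*28849 = -3446416936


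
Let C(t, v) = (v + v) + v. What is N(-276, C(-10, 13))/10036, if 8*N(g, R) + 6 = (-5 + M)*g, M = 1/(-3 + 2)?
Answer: 825/40144 ≈ 0.020551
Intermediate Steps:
M = -1 (M = 1/(-1) = -1)
C(t, v) = 3*v (C(t, v) = 2*v + v = 3*v)
N(g, R) = -¾ - 3*g/4 (N(g, R) = -¾ + ((-5 - 1)*g)/8 = -¾ + (-6*g)/8 = -¾ - 3*g/4)
N(-276, C(-10, 13))/10036 = (-¾ - ¾*(-276))/10036 = (-¾ + 207)*(1/10036) = (825/4)*(1/10036) = 825/40144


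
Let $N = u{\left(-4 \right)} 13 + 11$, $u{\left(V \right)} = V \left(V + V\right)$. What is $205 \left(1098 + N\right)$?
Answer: $312625$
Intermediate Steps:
$u{\left(V \right)} = 2 V^{2}$ ($u{\left(V \right)} = V 2 V = 2 V^{2}$)
$N = 427$ ($N = 2 \left(-4\right)^{2} \cdot 13 + 11 = 2 \cdot 16 \cdot 13 + 11 = 32 \cdot 13 + 11 = 416 + 11 = 427$)
$205 \left(1098 + N\right) = 205 \left(1098 + 427\right) = 205 \cdot 1525 = 312625$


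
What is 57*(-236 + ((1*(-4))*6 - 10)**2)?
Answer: 52440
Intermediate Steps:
57*(-236 + ((1*(-4))*6 - 10)**2) = 57*(-236 + (-4*6 - 10)**2) = 57*(-236 + (-24 - 10)**2) = 57*(-236 + (-34)**2) = 57*(-236 + 1156) = 57*920 = 52440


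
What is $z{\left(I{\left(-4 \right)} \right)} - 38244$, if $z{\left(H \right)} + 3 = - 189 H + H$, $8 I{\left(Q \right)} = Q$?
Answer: $-38153$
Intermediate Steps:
$I{\left(Q \right)} = \frac{Q}{8}$
$z{\left(H \right)} = -3 - 188 H$ ($z{\left(H \right)} = -3 + \left(- 189 H + H\right) = -3 - 188 H$)
$z{\left(I{\left(-4 \right)} \right)} - 38244 = \left(-3 - 188 \cdot \frac{1}{8} \left(-4\right)\right) - 38244 = \left(-3 - -94\right) - 38244 = \left(-3 + 94\right) - 38244 = 91 - 38244 = -38153$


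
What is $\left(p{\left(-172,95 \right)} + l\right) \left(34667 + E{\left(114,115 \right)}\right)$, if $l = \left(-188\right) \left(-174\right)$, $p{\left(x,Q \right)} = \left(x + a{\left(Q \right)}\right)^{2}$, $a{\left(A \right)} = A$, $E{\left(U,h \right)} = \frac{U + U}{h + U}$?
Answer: $\frac{306769778411}{229} \approx 1.3396 \cdot 10^{9}$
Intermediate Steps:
$E{\left(U,h \right)} = \frac{2 U}{U + h}$
$p{\left(x,Q \right)} = \left(Q + x\right)^{2}$ ($p{\left(x,Q \right)} = \left(x + Q\right)^{2} = \left(Q + x\right)^{2}$)
$l = 32712$
$\left(p{\left(-172,95 \right)} + l\right) \left(34667 + E{\left(114,115 \right)}\right) = \left(\left(95 - 172\right)^{2} + 32712\right) \left(34667 + 2 \cdot 114 \frac{1}{114 + 115}\right) = \left(\left(-77\right)^{2} + 32712\right) \left(34667 + 2 \cdot 114 \cdot \frac{1}{229}\right) = \left(5929 + 32712\right) \left(34667 + 2 \cdot 114 \cdot \frac{1}{229}\right) = 38641 \left(34667 + \frac{228}{229}\right) = 38641 \cdot \frac{7938971}{229} = \frac{306769778411}{229}$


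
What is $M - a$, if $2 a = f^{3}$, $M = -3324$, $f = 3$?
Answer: $- \frac{6675}{2} \approx -3337.5$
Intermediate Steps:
$a = \frac{27}{2}$ ($a = \frac{3^{3}}{2} = \frac{1}{2} \cdot 27 = \frac{27}{2} \approx 13.5$)
$M - a = -3324 - \frac{27}{2} = - \frac{6675}{2}$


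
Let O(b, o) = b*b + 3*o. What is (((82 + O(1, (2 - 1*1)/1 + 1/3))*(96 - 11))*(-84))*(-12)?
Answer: 7454160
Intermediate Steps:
O(b, o) = b² + 3*o
(((82 + O(1, (2 - 1*1)/1 + 1/3))*(96 - 11))*(-84))*(-12) = (((82 + (1² + 3*((2 - 1*1)/1 + 1/3)))*(96 - 11))*(-84))*(-12) = (((82 + (1 + 3*((2 - 1)*1 + 1*(⅓))))*85)*(-84))*(-12) = (((82 + (1 + 3*(1*1 + ⅓)))*85)*(-84))*(-12) = (((82 + (1 + 3*(1 + ⅓)))*85)*(-84))*(-12) = (((82 + (1 + 3*(4/3)))*85)*(-84))*(-12) = (((82 + (1 + 4))*85)*(-84))*(-12) = (((82 + 5)*85)*(-84))*(-12) = ((87*85)*(-84))*(-12) = (7395*(-84))*(-12) = -621180*(-12) = 7454160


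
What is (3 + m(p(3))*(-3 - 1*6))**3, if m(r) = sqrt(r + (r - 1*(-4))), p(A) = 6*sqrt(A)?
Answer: 27*(1 - 6*sqrt(1 + 3*sqrt(3)))**3 ≈ -73065.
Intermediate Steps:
m(r) = sqrt(4 + 2*r) (m(r) = sqrt(r + (r + 4)) = sqrt(r + (4 + r)) = sqrt(4 + 2*r))
(3 + m(p(3))*(-3 - 1*6))**3 = (3 + sqrt(4 + 2*(6*sqrt(3)))*(-3 - 1*6))**3 = (3 + sqrt(4 + 12*sqrt(3))*(-3 - 6))**3 = (3 + sqrt(4 + 12*sqrt(3))*(-9))**3 = (3 - 9*sqrt(4 + 12*sqrt(3)))**3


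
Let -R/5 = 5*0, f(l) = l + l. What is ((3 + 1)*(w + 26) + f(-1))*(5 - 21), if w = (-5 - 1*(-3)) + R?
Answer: -1504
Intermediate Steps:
f(l) = 2*l
R = 0 (R = -25*0 = -5*0 = 0)
w = -2 (w = (-5 - 1*(-3)) + 0 = (-5 + 3) + 0 = -2 + 0 = -2)
((3 + 1)*(w + 26) + f(-1))*(5 - 21) = ((3 + 1)*(-2 + 26) + 2*(-1))*(5 - 21) = (4*24 - 2)*(-16) = (96 - 2)*(-16) = 94*(-16) = -1504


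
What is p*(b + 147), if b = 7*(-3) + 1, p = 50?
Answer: 6350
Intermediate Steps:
b = -20 (b = -21 + 1 = -20)
p*(b + 147) = 50*(-20 + 147) = 50*127 = 6350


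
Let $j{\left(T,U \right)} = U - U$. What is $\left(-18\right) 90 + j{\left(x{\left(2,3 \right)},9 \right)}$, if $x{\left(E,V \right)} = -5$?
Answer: $-1620$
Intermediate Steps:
$j{\left(T,U \right)} = 0$
$\left(-18\right) 90 + j{\left(x{\left(2,3 \right)},9 \right)} = \left(-18\right) 90 + 0 = -1620 + 0 = -1620$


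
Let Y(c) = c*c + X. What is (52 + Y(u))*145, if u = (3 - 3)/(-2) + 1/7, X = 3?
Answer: 390920/49 ≈ 7978.0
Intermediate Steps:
u = ⅐ (u = 0*(-½) + 1*(⅐) = 0 + ⅐ = ⅐ ≈ 0.14286)
Y(c) = 3 + c² (Y(c) = c*c + 3 = c² + 3 = 3 + c²)
(52 + Y(u))*145 = (52 + (3 + (⅐)²))*145 = (52 + (3 + 1/49))*145 = (52 + 148/49)*145 = (2696/49)*145 = 390920/49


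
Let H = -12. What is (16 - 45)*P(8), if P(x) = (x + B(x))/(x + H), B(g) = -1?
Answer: 203/4 ≈ 50.750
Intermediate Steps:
P(x) = (-1 + x)/(-12 + x) (P(x) = (x - 1)/(x - 12) = (-1 + x)/(-12 + x))
(16 - 45)*P(8) = (16 - 45)*((-1 + 8)/(-12 + 8)) = -29*7/(-4) = -(-29)*7/4 = -29*(-7/4) = 203/4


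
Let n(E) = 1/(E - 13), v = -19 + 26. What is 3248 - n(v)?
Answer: 19489/6 ≈ 3248.2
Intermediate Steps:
v = 7
n(E) = 1/(-13 + E)
3248 - n(v) = 3248 - 1/(-13 + 7) = 3248 - 1/(-6) = 3248 - 1*(-⅙) = 3248 + ⅙ = 19489/6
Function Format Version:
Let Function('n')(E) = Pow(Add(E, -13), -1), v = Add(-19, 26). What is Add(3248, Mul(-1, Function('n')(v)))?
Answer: Rational(19489, 6) ≈ 3248.2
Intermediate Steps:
v = 7
Function('n')(E) = Pow(Add(-13, E), -1)
Add(3248, Mul(-1, Function('n')(v))) = Add(3248, Mul(-1, Pow(Add(-13, 7), -1))) = Add(3248, Mul(-1, Pow(-6, -1))) = Add(3248, Mul(-1, Rational(-1, 6))) = Add(3248, Rational(1, 6)) = Rational(19489, 6)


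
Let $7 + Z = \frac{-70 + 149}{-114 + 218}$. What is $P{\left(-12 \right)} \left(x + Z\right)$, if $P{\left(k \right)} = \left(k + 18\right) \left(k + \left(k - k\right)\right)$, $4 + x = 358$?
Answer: $- \frac{325503}{13} \approx -25039.0$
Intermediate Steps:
$x = 354$ ($x = -4 + 358 = 354$)
$Z = - \frac{649}{104}$ ($Z = -7 + \frac{-70 + 149}{-114 + 218} = -7 + \frac{79}{104} = - \frac{649}{104} \approx -6.2404$)
$P{\left(k \right)} = k \left(18 + k\right)$ ($P{\left(k \right)} = \left(18 + k\right) \left(k + 0\right) = \left(18 + k\right) k = k \left(18 + k\right)$)
$P{\left(-12 \right)} \left(x + Z\right) = - 12 \left(18 - 12\right) \left(354 - \frac{649}{104}\right) = \left(-12\right) 6 \cdot \frac{36167}{104} = \left(-72\right) \frac{36167}{104} = - \frac{325503}{13}$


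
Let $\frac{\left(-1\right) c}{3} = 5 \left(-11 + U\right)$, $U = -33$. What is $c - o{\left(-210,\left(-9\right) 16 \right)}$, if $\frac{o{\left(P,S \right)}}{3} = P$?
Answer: $1290$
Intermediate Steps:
$o{\left(P,S \right)} = 3 P$
$c = 660$ ($c = - 3 \cdot 5 \left(-11 - 33\right) = - 3 \cdot 5 \left(-44\right) = \left(-3\right) \left(-220\right) = 660$)
$c - o{\left(-210,\left(-9\right) 16 \right)} = 660 - 3 \left(-210\right) = 660 - -630 = 660 + 630 = 1290$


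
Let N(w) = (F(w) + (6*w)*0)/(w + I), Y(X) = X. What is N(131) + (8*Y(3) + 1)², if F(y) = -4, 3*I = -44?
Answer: 218113/349 ≈ 624.97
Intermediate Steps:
I = -44/3 (I = (⅓)*(-44) = -44/3 ≈ -14.667)
N(w) = -4/(-44/3 + w) (N(w) = (-4 + (6*w)*0)/(w - 44/3) = (-4 + 0)/(-44/3 + w) = -4/(-44/3 + w))
N(131) + (8*Y(3) + 1)² = -12/(-44 + 3*131) + (8*3 + 1)² = -12/(-44 + 393) + (24 + 1)² = -12/349 + 25² = -12*1/349 + 625 = -12/349 + 625 = 218113/349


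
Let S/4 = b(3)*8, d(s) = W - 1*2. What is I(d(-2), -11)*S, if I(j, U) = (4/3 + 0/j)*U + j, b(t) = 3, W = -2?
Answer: -1792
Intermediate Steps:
d(s) = -4 (d(s) = -2 - 1*2 = -2 - 2 = -4)
S = 96 (S = 4*(3*8) = 4*24 = 96)
I(j, U) = j + 4*U/3 (I(j, U) = (4*(⅓) + 0)*U + j = (4/3 + 0)*U + j = 4*U/3 + j = j + 4*U/3)
I(d(-2), -11)*S = (-4 + (4/3)*(-11))*96 = (-4 - 44/3)*96 = -56/3*96 = -1792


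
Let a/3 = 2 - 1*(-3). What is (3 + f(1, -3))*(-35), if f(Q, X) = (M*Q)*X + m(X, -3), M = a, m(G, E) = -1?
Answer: 1505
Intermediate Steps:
a = 15 (a = 3*(2 - 1*(-3)) = 3*(2 + 3) = 3*5 = 15)
M = 15
f(Q, X) = -1 + 15*Q*X (f(Q, X) = (15*Q)*X - 1 = 15*Q*X - 1 = -1 + 15*Q*X)
(3 + f(1, -3))*(-35) = (3 + (-1 + 15*1*(-3)))*(-35) = (3 + (-1 - 45))*(-35) = (3 - 46)*(-35) = -43*(-35) = 1505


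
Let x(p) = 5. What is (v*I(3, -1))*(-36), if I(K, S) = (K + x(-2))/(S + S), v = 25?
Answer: 3600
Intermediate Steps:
I(K, S) = (5 + K)/(2*S) (I(K, S) = (K + 5)/(S + S) = (5 + K)/((2*S)) = (5 + K)*(1/(2*S)) = (5 + K)/(2*S))
(v*I(3, -1))*(-36) = (25*((½)*(5 + 3)/(-1)))*(-36) = (25*((½)*(-1)*8))*(-36) = (25*(-4))*(-36) = -100*(-36) = 3600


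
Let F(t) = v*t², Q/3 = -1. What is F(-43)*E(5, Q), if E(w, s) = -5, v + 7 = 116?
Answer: -1007705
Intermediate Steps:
v = 109 (v = -7 + 116 = 109)
Q = -3 (Q = 3*(-1) = -3)
F(t) = 109*t²
F(-43)*E(5, Q) = (109*(-43)²)*(-5) = (109*1849)*(-5) = 201541*(-5) = -1007705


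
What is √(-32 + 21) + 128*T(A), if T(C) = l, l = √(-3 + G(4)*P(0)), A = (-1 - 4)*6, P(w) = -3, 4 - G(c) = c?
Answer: I*(√11 + 128*√3) ≈ 225.02*I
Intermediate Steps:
G(c) = 4 - c
A = -30 (A = -5*6 = -30)
l = I*√3 (l = √(-3 + (4 - 1*4)*(-3)) = √(-3 + (4 - 4)*(-3)) = √(-3 + 0*(-3)) = √(-3 + 0) = √(-3) = I*√3 ≈ 1.732*I)
T(C) = I*√3
√(-32 + 21) + 128*T(A) = √(-32 + 21) + 128*(I*√3) = √(-11) + 128*I*√3 = I*√11 + 128*I*√3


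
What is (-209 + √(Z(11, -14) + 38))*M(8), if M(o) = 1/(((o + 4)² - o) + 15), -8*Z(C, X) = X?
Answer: -209/151 + √159/302 ≈ -1.3424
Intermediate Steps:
Z(C, X) = -X/8
M(o) = 1/(15 + (4 + o)² - o) (M(o) = 1/(((4 + o)² - o) + 15) = 1/(15 + (4 + o)² - o))
(-209 + √(Z(11, -14) + 38))*M(8) = (-209 + √(-⅛*(-14) + 38))/(15 + (4 + 8)² - 1*8) = (-209 + √(7/4 + 38))/(15 + 12² - 8) = (-209 + √(159/4))/(15 + 144 - 8) = (-209 + √159/2)/151 = (-209 + √159/2)*(1/151) = -209/151 + √159/302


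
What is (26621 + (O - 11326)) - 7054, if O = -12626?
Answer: -4385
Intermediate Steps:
(26621 + (O - 11326)) - 7054 = (26621 + (-12626 - 11326)) - 7054 = (26621 - 23952) - 7054 = 2669 - 7054 = -4385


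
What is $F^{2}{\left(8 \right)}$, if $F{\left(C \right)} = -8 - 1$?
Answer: $81$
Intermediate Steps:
$F{\left(C \right)} = -9$
$F^{2}{\left(8 \right)} = \left(-9\right)^{2} = 81$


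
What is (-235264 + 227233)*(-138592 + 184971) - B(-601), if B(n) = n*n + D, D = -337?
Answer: -372830613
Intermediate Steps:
B(n) = -337 + n² (B(n) = n*n - 337 = n² - 337 = -337 + n²)
(-235264 + 227233)*(-138592 + 184971) - B(-601) = (-235264 + 227233)*(-138592 + 184971) - (-337 + (-601)²) = -8031*46379 - (-337 + 361201) = -372469749 - 1*360864 = -372469749 - 360864 = -372830613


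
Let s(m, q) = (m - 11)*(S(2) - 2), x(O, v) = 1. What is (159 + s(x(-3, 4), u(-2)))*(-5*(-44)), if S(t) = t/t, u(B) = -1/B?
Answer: 37180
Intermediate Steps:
S(t) = 1
s(m, q) = 11 - m (s(m, q) = (m - 11)*(1 - 2) = (-11 + m)*(-1) = 11 - m)
(159 + s(x(-3, 4), u(-2)))*(-5*(-44)) = (159 + (11 - 1*1))*(-5*(-44)) = (159 + (11 - 1))*220 = (159 + 10)*220 = 169*220 = 37180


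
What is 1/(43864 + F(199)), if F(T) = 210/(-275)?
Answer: 55/2412478 ≈ 2.2798e-5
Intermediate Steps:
F(T) = -42/55 (F(T) = 210*(-1/275) = -42/55)
1/(43864 + F(199)) = 1/(43864 - 42/55) = 1/(2412478/55) = 55/2412478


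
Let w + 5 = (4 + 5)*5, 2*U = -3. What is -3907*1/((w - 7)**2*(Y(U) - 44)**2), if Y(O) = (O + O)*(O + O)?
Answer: -3907/1334025 ≈ -0.0029287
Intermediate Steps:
U = -3/2 (U = (1/2)*(-3) = -3/2 ≈ -1.5000)
Y(O) = 4*O**2 (Y(O) = (2*O)*(2*O) = 4*O**2)
w = 40 (w = -5 + (4 + 5)*5 = -5 + 9*5 = -5 + 45 = 40)
-3907*1/((w - 7)**2*(Y(U) - 44)**2) = -3907*1/((40 - 7)**2*(4*(-3/2)**2 - 44)**2) = -3907*1/(1089*(4*(9/4) - 44)**2) = -3907*1/(1089*(9 - 44)**2) = -3907/((-35*33)**2) = -3907/((-1155)**2) = -3907/1334025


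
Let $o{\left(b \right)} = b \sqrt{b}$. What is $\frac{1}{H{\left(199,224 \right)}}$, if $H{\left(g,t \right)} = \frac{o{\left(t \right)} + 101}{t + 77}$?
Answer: $- \frac{30401}{11229223} + \frac{269696 \sqrt{14}}{11229223} \approx 0.087157$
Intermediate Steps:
$o{\left(b \right)} = b^{\frac{3}{2}}$
$H{\left(g,t \right)} = \frac{101 + t^{\frac{3}{2}}}{77 + t}$ ($H{\left(g,t \right)} = \frac{t^{\frac{3}{2}} + 101}{t + 77} = \frac{101 + t^{\frac{3}{2}}}{77 + t}$)
$\frac{1}{H{\left(199,224 \right)}} = \frac{1}{\frac{1}{77 + 224} \left(101 + 224^{\frac{3}{2}}\right)} = \frac{1}{\frac{1}{301} \left(101 + 896 \sqrt{14}\right)} = \frac{1}{\frac{101}{301} + \frac{128 \sqrt{14}}{43}}$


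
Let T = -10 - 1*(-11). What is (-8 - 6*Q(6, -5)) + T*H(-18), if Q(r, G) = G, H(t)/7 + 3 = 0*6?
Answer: 1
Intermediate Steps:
H(t) = -21 (H(t) = -21 + 7*(0*6) = -21 + 7*0 = -21 + 0 = -21)
T = 1 (T = -10 + 11 = 1)
(-8 - 6*Q(6, -5)) + T*H(-18) = (-8 - 6*(-5)) + 1*(-21) = (-8 + 30) - 21 = 22 - 21 = 1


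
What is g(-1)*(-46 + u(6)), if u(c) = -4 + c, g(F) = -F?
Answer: -44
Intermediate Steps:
g(-1)*(-46 + u(6)) = (-1*(-1))*(-46 + (-4 + 6)) = 1*(-46 + 2) = 1*(-44) = -44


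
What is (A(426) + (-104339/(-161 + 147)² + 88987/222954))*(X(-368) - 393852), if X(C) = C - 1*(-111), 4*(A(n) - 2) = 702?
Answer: 3052135038771023/21849492 ≈ 1.3969e+8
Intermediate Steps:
A(n) = 355/2 (A(n) = 2 + (¼)*702 = 2 + 351/2 = 355/2)
X(C) = 111 + C (X(C) = C + 111 = 111 + C)
(A(426) + (-104339/(-161 + 147)² + 88987/222954))*(X(-368) - 393852) = (355/2 + (-104339/(-161 + 147)² + 88987/222954))*((111 - 368) - 393852) = (355/2 + (-104339/((-14)²) + 88987*(1/222954)))*(-257 - 393852) = (355/2 + (-104339/196 + 88987/222954))*(-394109) = (355/2 - 11622677977/21849492)*(-394109) = -7744393147/21849492*(-394109) = 3052135038771023/21849492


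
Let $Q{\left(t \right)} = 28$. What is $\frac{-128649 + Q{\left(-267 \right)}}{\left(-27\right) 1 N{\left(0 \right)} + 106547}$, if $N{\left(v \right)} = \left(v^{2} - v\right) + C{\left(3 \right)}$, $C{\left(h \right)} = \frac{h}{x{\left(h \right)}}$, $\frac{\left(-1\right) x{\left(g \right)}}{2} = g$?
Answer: $- \frac{257242}{213121} \approx -1.207$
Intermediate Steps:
$x{\left(g \right)} = - 2 g$
$C{\left(h \right)} = - \frac{1}{2}$ ($C{\left(h \right)} = \frac{h}{\left(-2\right) h} = h \left(- \frac{1}{2 h}\right) = - \frac{1}{2}$)
$N{\left(v \right)} = - \frac{1}{2} + v^{2} - v$ ($N{\left(v \right)} = \left(v^{2} - v\right) - \frac{1}{2} = - \frac{1}{2} + v^{2} - v$)
$\frac{-128649 + Q{\left(-267 \right)}}{\left(-27\right) 1 N{\left(0 \right)} + 106547} = \frac{-128649 + 28}{\left(-27\right) 1 \left(- \frac{1}{2} + 0^{2} - 0\right) + 106547} = - \frac{128621}{- 27 \left(- \frac{1}{2} + 0 + 0\right) + 106547} = - \frac{128621}{\left(-27\right) \left(- \frac{1}{2}\right) + 106547} = - \frac{128621}{\frac{27}{2} + 106547} = - \frac{128621}{\frac{213121}{2}} = \left(-128621\right) \frac{2}{213121} = - \frac{257242}{213121}$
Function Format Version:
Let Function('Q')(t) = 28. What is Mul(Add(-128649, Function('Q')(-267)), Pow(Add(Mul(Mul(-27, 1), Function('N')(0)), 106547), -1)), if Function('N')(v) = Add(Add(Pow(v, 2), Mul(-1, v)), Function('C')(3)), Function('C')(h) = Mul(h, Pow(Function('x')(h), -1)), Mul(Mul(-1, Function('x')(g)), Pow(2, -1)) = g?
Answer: Rational(-257242, 213121) ≈ -1.2070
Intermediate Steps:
Function('x')(g) = Mul(-2, g)
Function('C')(h) = Rational(-1, 2) (Function('C')(h) = Mul(h, Pow(Mul(-2, h), -1)) = Mul(h, Mul(Rational(-1, 2), Pow(h, -1))) = Rational(-1, 2))
Function('N')(v) = Add(Rational(-1, 2), Pow(v, 2), Mul(-1, v)) (Function('N')(v) = Add(Add(Pow(v, 2), Mul(-1, v)), Rational(-1, 2)) = Add(Rational(-1, 2), Pow(v, 2), Mul(-1, v)))
Mul(Add(-128649, Function('Q')(-267)), Pow(Add(Mul(Mul(-27, 1), Function('N')(0)), 106547), -1)) = Mul(Add(-128649, 28), Pow(Add(Mul(Mul(-27, 1), Add(Rational(-1, 2), Pow(0, 2), Mul(-1, 0))), 106547), -1)) = Mul(-128621, Pow(Add(Mul(-27, Add(Rational(-1, 2), 0, 0)), 106547), -1)) = Mul(-128621, Pow(Add(Mul(-27, Rational(-1, 2)), 106547), -1)) = Mul(-128621, Pow(Add(Rational(27, 2), 106547), -1)) = Mul(-128621, Pow(Rational(213121, 2), -1)) = Mul(-128621, Rational(2, 213121)) = Rational(-257242, 213121)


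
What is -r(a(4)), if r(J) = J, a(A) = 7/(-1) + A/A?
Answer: 6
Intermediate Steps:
a(A) = -6 (a(A) = 7*(-1) + 1 = -7 + 1 = -6)
-r(a(4)) = -1*(-6) = 6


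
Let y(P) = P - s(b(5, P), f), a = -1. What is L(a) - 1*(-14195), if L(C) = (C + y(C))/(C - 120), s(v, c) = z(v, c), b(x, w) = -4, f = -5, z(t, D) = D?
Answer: 1717592/121 ≈ 14195.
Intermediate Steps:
s(v, c) = c
y(P) = 5 + P (y(P) = P - 1*(-5) = P + 5 = 5 + P)
L(C) = (5 + 2*C)/(-120 + C) (L(C) = (C + (5 + C))/(C - 120) = (5 + 2*C)/(-120 + C))
L(a) - 1*(-14195) = (5 + 2*(-1))/(-120 - 1) - 1*(-14195) = (5 - 2)/(-121) + 14195 = -1/121*3 + 14195 = -3/121 + 14195 = 1717592/121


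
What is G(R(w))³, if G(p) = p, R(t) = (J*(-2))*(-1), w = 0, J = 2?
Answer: 64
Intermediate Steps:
R(t) = 4 (R(t) = (2*(-2))*(-1) = -4*(-1) = 4)
G(R(w))³ = 4³ = 64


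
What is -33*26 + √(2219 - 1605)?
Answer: -858 + √614 ≈ -833.22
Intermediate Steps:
-33*26 + √(2219 - 1605) = -858 + √614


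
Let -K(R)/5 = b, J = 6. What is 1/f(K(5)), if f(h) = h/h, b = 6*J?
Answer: 1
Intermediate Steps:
b = 36 (b = 6*6 = 36)
K(R) = -180 (K(R) = -5*36 = -180)
f(h) = 1
1/f(K(5)) = 1/1 = 1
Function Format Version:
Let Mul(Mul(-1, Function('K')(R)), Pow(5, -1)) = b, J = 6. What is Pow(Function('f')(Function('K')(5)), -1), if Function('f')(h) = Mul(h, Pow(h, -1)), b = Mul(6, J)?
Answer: 1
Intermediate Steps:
b = 36 (b = Mul(6, 6) = 36)
Function('K')(R) = -180 (Function('K')(R) = Mul(-5, 36) = -180)
Function('f')(h) = 1
Pow(Function('f')(Function('K')(5)), -1) = Pow(1, -1) = 1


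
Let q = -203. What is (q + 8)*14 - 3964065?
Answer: -3966795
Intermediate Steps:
(q + 8)*14 - 3964065 = (-203 + 8)*14 - 3964065 = -195*14 - 3964065 = -2730 - 3964065 = -3966795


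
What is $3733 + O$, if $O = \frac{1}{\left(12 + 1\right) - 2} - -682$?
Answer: $\frac{48566}{11} \approx 4415.1$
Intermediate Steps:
$O = \frac{7503}{11}$ ($O = \frac{1}{13 - 2} + 682 = \frac{1}{11} + 682 = \frac{7503}{11} \approx 682.09$)
$3733 + O = 3733 + \frac{7503}{11} = \frac{48566}{11}$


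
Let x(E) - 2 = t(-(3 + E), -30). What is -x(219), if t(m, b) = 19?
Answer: -21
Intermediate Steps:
x(E) = 21 (x(E) = 2 + 19 = 21)
-x(219) = -1*21 = -21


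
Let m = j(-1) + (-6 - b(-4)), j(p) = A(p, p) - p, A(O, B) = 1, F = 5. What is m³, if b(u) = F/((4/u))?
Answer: 1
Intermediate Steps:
b(u) = 5*u/4 (b(u) = 5/((4/u)) = 5*(u/4) = 5*u/4)
j(p) = 1 - p
m = 1 (m = (1 - 1*(-1)) + (-6 - 5*(-4)/4) = (1 + 1) + (-6 - 1*(-5)) = 2 + (-6 + 5) = 2 - 1 = 1)
m³ = 1³ = 1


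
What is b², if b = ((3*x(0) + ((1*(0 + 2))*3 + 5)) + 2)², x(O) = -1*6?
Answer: 625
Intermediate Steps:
x(O) = -6
b = 25 (b = ((3*(-6) + ((1*(0 + 2))*3 + 5)) + 2)² = ((-18 + ((1*2)*3 + 5)) + 2)² = ((-18 + (2*3 + 5)) + 2)² = ((-18 + (6 + 5)) + 2)² = ((-18 + 11) + 2)² = (-7 + 2)² = (-5)² = 25)
b² = 25² = 625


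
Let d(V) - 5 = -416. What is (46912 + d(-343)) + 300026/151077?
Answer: 7025531603/151077 ≈ 46503.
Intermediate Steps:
d(V) = -411 (d(V) = 5 - 416 = -411)
(46912 + d(-343)) + 300026/151077 = (46912 - 411) + 300026/151077 = 46501 + 300026*(1/151077) = 46501 + 300026/151077 = 7025531603/151077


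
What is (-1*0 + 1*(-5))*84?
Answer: -420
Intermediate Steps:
(-1*0 + 1*(-5))*84 = (0 - 5)*84 = -5*84 = -420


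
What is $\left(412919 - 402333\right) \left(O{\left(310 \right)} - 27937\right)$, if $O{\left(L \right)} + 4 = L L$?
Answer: $721531174$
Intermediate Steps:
$O{\left(L \right)} = -4 + L^{2}$ ($O{\left(L \right)} = -4 + L L = -4 + L^{2}$)
$\left(412919 - 402333\right) \left(O{\left(310 \right)} - 27937\right) = \left(412919 - 402333\right) \left(\left(-4 + 310^{2}\right) - 27937\right) = 10586 \left(\left(-4 + 96100\right) - 27937\right) = 10586 \left(96096 - 27937\right) = 10586 \cdot 68159 = 721531174$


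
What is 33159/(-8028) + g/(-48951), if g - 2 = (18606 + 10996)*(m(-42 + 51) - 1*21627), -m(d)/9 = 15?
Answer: 574444908223/43664292 ≈ 13156.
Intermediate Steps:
m(d) = -135 (m(d) = -9*15 = -135)
g = -644198722 (g = 2 + (18606 + 10996)*(-135 - 1*21627) = 2 + 29602*(-135 - 21627) = 2 + 29602*(-21762) = 2 - 644198724 = -644198722)
33159/(-8028) + g/(-48951) = 33159/(-8028) - 644198722/(-48951) = 33159*(-1/8028) - 644198722*(-1/48951) = -11053/2676 + 644198722/48951 = 574444908223/43664292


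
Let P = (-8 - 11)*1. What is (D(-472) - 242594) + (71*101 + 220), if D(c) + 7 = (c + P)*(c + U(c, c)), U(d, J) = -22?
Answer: 7344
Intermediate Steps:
P = -19 (P = -19*1 = -19)
D(c) = -7 + (-22 + c)*(-19 + c) (D(c) = -7 + (c - 19)*(c - 22) = -7 + (-19 + c)*(-22 + c) = -7 + (-22 + c)*(-19 + c))
(D(-472) - 242594) + (71*101 + 220) = ((411 + (-472)² - 41*(-472)) - 242594) + (71*101 + 220) = ((411 + 222784 + 19352) - 242594) + (7171 + 220) = (242547 - 242594) + 7391 = -47 + 7391 = 7344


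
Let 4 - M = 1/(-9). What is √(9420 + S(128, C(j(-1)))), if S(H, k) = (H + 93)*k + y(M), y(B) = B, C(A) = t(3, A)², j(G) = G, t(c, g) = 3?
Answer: √102718/3 ≈ 106.83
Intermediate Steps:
M = 37/9 (M = 4 - 1/(-9) = 4 - 1*(-⅑) = 4 + ⅑ = 37/9 ≈ 4.1111)
C(A) = 9 (C(A) = 3² = 9)
S(H, k) = 37/9 + k*(93 + H) (S(H, k) = (H + 93)*k + 37/9 = (93 + H)*k + 37/9 = k*(93 + H) + 37/9 = 37/9 + k*(93 + H))
√(9420 + S(128, C(j(-1)))) = √(9420 + (37/9 + 93*9 + 128*9)) = √(9420 + (37/9 + 837 + 1152)) = √(9420 + 17938/9) = √(102718/9) = √102718/3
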